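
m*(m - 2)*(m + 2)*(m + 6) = m^4 + 6*m^3 - 4*m^2 - 24*m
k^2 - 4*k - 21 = (k - 7)*(k + 3)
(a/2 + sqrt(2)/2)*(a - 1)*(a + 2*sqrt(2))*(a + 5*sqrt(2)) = a^4/2 - a^3/2 + 4*sqrt(2)*a^3 - 4*sqrt(2)*a^2 + 17*a^2 - 17*a + 10*sqrt(2)*a - 10*sqrt(2)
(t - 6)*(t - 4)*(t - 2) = t^3 - 12*t^2 + 44*t - 48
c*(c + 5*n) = c^2 + 5*c*n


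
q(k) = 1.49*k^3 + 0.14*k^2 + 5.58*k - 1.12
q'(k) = 4.47*k^2 + 0.28*k + 5.58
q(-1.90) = -21.44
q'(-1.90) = 21.18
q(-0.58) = -4.60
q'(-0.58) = 6.92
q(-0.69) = -5.39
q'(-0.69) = 7.51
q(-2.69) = -44.12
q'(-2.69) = 37.17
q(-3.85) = -105.56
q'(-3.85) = 70.76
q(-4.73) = -182.06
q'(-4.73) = 104.26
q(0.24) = 0.25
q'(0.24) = 5.90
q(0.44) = 1.49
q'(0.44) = 6.57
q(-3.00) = -56.83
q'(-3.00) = 44.97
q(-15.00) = -5082.07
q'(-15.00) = 1007.13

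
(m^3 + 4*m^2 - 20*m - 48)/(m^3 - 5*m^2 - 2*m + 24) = (m + 6)/(m - 3)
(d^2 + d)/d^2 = (d + 1)/d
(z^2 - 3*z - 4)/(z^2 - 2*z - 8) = (z + 1)/(z + 2)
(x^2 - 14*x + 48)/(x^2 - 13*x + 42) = (x - 8)/(x - 7)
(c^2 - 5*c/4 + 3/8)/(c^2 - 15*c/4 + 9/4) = (c - 1/2)/(c - 3)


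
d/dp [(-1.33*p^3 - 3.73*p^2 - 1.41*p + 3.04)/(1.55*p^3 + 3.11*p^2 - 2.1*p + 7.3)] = (1.6452*p^4 + 9.957*p^3 - 31.0449*p^2 - 73.3668*p - 3.909)/(2.4025*p^6 + 9.641*p^5 + 3.1621*p^4 + 9.568*p^3 + 49.816*p^2 - 30.66*p + 53.29)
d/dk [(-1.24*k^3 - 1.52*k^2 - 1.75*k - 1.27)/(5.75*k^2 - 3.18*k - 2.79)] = (-7.13*k^4 + 7.8864*k^3 + 25.2749*k^2 + 23.0866*k + 0.8439)/(33.0625*k^4 - 36.57*k^3 - 21.9726*k^2 + 17.7444*k + 7.7841)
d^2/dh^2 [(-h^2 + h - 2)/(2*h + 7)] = -142/(8*h^3 + 84*h^2 + 294*h + 343)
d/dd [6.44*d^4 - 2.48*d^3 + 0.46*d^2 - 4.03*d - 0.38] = 25.76*d^3 - 7.44*d^2 + 0.92*d - 4.03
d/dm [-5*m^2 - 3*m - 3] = -10*m - 3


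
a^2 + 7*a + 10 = (a + 2)*(a + 5)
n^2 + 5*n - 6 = (n - 1)*(n + 6)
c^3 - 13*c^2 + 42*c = c*(c - 7)*(c - 6)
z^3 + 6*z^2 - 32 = (z - 2)*(z + 4)^2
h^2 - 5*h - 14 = (h - 7)*(h + 2)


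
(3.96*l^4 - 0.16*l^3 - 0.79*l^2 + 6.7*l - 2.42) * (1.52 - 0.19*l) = -0.7524*l^5 + 6.0496*l^4 - 0.0931*l^3 - 2.4738*l^2 + 10.6438*l - 3.6784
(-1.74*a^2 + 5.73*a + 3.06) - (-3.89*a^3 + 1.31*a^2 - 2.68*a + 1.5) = 3.89*a^3 - 3.05*a^2 + 8.41*a + 1.56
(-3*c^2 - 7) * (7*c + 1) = -21*c^3 - 3*c^2 - 49*c - 7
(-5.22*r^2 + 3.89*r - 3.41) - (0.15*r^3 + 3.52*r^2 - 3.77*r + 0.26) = -0.15*r^3 - 8.74*r^2 + 7.66*r - 3.67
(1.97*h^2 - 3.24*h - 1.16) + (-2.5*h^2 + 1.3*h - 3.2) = -0.53*h^2 - 1.94*h - 4.36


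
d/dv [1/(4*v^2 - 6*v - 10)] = (3 - 4*v)/(2*(-2*v^2 + 3*v + 5)^2)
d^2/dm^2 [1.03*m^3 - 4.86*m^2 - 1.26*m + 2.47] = 6.18*m - 9.72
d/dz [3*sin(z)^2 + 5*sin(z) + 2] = (6*sin(z) + 5)*cos(z)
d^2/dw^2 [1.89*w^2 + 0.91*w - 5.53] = 3.78000000000000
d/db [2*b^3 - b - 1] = 6*b^2 - 1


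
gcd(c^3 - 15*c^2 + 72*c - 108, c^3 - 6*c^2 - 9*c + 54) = c^2 - 9*c + 18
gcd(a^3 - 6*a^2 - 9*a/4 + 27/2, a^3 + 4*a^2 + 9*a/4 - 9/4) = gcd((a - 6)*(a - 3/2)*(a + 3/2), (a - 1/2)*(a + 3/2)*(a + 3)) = a + 3/2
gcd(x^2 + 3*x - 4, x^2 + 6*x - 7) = x - 1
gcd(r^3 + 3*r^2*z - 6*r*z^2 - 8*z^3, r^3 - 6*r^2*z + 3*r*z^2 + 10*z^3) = -r^2 + r*z + 2*z^2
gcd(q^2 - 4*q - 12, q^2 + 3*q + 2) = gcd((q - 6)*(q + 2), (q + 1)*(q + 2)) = q + 2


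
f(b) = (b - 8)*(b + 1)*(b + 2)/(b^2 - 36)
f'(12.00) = 1.19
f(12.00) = 6.74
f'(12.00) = 1.19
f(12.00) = 6.74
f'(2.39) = 1.38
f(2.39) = 2.76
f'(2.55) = 1.46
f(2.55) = 2.98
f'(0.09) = 0.64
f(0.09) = 0.50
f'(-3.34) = -2.19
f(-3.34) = 1.43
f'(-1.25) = 0.14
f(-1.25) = -0.05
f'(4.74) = 6.68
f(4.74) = 9.32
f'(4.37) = 4.30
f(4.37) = 7.35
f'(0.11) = 0.64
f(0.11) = 0.51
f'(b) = -2*b*(b - 8)*(b + 1)*(b + 2)/(b^2 - 36)^2 + (b - 8)*(b + 1)/(b^2 - 36) + (b - 8)*(b + 2)/(b^2 - 36) + (b + 1)*(b + 2)/(b^2 - 36)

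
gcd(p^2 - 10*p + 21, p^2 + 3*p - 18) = p - 3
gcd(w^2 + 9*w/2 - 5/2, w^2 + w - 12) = 1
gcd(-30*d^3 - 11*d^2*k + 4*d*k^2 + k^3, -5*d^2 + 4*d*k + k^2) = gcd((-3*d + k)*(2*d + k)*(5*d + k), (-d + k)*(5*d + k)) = 5*d + k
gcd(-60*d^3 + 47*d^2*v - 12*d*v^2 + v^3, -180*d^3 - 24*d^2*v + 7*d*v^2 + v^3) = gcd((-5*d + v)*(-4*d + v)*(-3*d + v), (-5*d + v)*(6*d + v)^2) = -5*d + v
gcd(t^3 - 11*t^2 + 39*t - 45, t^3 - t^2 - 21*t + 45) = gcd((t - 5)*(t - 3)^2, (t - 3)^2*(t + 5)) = t^2 - 6*t + 9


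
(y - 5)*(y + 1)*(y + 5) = y^3 + y^2 - 25*y - 25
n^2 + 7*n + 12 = (n + 3)*(n + 4)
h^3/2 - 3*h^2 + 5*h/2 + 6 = (h/2 + 1/2)*(h - 4)*(h - 3)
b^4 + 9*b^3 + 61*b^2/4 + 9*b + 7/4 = (b + 1/2)^2*(b + 1)*(b + 7)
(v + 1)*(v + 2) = v^2 + 3*v + 2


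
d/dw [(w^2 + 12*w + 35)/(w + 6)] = (w^2 + 12*w + 37)/(w^2 + 12*w + 36)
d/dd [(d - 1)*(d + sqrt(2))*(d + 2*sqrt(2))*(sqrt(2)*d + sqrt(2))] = 4*sqrt(2)*d^3 + 18*d^2 + 6*sqrt(2)*d - 6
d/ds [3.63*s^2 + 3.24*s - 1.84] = 7.26*s + 3.24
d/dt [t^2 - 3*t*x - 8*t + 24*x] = 2*t - 3*x - 8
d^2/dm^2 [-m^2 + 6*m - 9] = -2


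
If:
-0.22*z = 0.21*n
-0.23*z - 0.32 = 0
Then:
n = 1.46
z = -1.39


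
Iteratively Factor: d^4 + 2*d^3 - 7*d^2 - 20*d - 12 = (d + 1)*(d^3 + d^2 - 8*d - 12) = (d - 3)*(d + 1)*(d^2 + 4*d + 4) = (d - 3)*(d + 1)*(d + 2)*(d + 2)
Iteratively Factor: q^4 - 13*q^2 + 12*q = (q - 3)*(q^3 + 3*q^2 - 4*q) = q*(q - 3)*(q^2 + 3*q - 4) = q*(q - 3)*(q - 1)*(q + 4)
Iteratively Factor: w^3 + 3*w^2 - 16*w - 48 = (w - 4)*(w^2 + 7*w + 12) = (w - 4)*(w + 3)*(w + 4)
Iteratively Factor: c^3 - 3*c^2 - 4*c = (c + 1)*(c^2 - 4*c) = (c - 4)*(c + 1)*(c)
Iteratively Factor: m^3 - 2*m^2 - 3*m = (m + 1)*(m^2 - 3*m) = (m - 3)*(m + 1)*(m)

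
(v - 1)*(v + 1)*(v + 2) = v^3 + 2*v^2 - v - 2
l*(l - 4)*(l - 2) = l^3 - 6*l^2 + 8*l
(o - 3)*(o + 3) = o^2 - 9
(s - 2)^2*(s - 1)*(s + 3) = s^4 - 2*s^3 - 7*s^2 + 20*s - 12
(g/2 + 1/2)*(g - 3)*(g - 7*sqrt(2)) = g^3/2 - 7*sqrt(2)*g^2/2 - g^2 - 3*g/2 + 7*sqrt(2)*g + 21*sqrt(2)/2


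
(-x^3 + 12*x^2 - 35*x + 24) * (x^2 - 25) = -x^5 + 12*x^4 - 10*x^3 - 276*x^2 + 875*x - 600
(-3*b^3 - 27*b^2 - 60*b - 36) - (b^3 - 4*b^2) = -4*b^3 - 23*b^2 - 60*b - 36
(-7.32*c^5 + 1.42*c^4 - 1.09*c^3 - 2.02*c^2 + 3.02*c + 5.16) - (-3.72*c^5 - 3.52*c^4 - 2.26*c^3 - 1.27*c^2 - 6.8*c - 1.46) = -3.6*c^5 + 4.94*c^4 + 1.17*c^3 - 0.75*c^2 + 9.82*c + 6.62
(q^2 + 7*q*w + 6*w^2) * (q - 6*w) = q^3 + q^2*w - 36*q*w^2 - 36*w^3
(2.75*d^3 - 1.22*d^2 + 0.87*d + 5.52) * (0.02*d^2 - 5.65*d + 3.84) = 0.055*d^5 - 15.5619*d^4 + 17.4704*d^3 - 9.4899*d^2 - 27.8472*d + 21.1968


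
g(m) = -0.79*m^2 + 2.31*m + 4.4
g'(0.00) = 2.31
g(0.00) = 4.40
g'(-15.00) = 26.01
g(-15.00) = -208.00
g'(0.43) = 1.63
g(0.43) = 5.25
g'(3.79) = -3.68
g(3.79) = 1.81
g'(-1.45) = 4.60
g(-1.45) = -0.61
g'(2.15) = -1.09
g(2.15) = 5.71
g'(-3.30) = 7.52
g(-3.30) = -11.83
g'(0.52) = 1.49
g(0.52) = 5.39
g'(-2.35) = 6.02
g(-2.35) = -5.39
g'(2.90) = -2.27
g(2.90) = 4.46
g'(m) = 2.31 - 1.58*m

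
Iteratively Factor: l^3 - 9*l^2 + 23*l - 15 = (l - 1)*(l^2 - 8*l + 15) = (l - 5)*(l - 1)*(l - 3)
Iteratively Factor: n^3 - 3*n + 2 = (n - 1)*(n^2 + n - 2) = (n - 1)^2*(n + 2)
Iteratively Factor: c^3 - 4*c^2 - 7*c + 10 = (c - 5)*(c^2 + c - 2) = (c - 5)*(c + 2)*(c - 1)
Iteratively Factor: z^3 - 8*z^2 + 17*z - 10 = (z - 5)*(z^2 - 3*z + 2) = (z - 5)*(z - 1)*(z - 2)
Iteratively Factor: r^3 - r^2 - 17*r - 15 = (r + 3)*(r^2 - 4*r - 5) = (r - 5)*(r + 3)*(r + 1)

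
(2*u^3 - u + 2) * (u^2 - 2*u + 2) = 2*u^5 - 4*u^4 + 3*u^3 + 4*u^2 - 6*u + 4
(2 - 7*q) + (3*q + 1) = 3 - 4*q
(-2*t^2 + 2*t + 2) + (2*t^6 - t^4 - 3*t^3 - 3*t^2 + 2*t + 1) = 2*t^6 - t^4 - 3*t^3 - 5*t^2 + 4*t + 3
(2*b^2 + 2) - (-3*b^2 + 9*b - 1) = 5*b^2 - 9*b + 3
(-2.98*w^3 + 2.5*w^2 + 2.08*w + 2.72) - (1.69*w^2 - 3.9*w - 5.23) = -2.98*w^3 + 0.81*w^2 + 5.98*w + 7.95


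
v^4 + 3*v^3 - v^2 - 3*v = v*(v - 1)*(v + 1)*(v + 3)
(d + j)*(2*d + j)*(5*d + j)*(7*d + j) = 70*d^4 + 129*d^3*j + 73*d^2*j^2 + 15*d*j^3 + j^4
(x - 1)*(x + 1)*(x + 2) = x^3 + 2*x^2 - x - 2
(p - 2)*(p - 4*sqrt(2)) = p^2 - 4*sqrt(2)*p - 2*p + 8*sqrt(2)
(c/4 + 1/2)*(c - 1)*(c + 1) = c^3/4 + c^2/2 - c/4 - 1/2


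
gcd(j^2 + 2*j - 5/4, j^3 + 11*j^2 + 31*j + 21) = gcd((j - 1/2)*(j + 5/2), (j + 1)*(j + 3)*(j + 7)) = 1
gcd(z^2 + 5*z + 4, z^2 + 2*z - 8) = z + 4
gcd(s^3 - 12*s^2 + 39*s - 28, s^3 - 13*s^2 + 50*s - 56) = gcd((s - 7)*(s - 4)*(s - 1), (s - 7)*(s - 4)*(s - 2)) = s^2 - 11*s + 28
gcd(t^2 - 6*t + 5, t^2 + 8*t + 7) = 1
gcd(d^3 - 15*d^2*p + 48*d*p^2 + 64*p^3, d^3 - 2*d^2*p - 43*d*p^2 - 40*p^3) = -d^2 + 7*d*p + 8*p^2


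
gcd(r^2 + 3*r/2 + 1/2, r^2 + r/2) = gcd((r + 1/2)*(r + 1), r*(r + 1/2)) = r + 1/2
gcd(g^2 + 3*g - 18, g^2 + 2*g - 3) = 1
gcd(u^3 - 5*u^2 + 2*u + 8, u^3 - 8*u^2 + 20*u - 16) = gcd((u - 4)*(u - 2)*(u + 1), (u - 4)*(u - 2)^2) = u^2 - 6*u + 8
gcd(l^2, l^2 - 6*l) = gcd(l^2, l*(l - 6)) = l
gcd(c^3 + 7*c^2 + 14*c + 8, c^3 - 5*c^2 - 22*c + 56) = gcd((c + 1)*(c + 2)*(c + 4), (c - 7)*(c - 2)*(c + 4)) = c + 4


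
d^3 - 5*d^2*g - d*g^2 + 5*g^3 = (d - 5*g)*(d - g)*(d + g)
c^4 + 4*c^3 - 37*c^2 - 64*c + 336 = (c - 4)*(c - 3)*(c + 4)*(c + 7)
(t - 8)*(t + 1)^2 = t^3 - 6*t^2 - 15*t - 8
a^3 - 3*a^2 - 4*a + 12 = (a - 3)*(a - 2)*(a + 2)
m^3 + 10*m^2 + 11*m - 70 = (m - 2)*(m + 5)*(m + 7)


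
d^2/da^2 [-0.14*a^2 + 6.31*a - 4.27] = -0.280000000000000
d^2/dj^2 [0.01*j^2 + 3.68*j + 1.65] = 0.0200000000000000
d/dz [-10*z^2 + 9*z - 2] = 9 - 20*z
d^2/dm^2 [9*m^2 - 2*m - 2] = 18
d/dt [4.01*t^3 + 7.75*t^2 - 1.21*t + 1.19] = 12.03*t^2 + 15.5*t - 1.21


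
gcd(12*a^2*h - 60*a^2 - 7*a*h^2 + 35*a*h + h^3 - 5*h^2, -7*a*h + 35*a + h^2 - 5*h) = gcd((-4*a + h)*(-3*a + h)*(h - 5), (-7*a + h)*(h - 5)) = h - 5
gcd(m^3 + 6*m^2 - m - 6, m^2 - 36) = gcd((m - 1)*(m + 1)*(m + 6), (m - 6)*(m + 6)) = m + 6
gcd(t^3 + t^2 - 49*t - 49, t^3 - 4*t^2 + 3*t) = 1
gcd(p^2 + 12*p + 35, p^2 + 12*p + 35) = p^2 + 12*p + 35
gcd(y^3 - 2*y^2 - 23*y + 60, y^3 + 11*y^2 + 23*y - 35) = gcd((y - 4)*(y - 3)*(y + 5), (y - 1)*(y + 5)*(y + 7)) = y + 5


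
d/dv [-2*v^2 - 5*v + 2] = -4*v - 5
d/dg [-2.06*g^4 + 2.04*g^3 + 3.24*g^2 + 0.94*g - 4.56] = -8.24*g^3 + 6.12*g^2 + 6.48*g + 0.94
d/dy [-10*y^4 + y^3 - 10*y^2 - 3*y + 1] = -40*y^3 + 3*y^2 - 20*y - 3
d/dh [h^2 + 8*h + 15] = 2*h + 8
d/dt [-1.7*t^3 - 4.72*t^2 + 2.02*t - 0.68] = -5.1*t^2 - 9.44*t + 2.02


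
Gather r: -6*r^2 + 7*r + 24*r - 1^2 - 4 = -6*r^2 + 31*r - 5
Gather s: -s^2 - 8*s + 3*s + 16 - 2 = -s^2 - 5*s + 14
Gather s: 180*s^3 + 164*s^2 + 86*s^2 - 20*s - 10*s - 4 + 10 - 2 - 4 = 180*s^3 + 250*s^2 - 30*s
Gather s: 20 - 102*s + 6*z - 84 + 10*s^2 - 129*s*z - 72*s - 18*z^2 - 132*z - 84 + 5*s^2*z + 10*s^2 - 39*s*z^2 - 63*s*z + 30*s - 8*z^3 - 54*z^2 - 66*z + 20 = s^2*(5*z + 20) + s*(-39*z^2 - 192*z - 144) - 8*z^3 - 72*z^2 - 192*z - 128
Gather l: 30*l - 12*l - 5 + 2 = 18*l - 3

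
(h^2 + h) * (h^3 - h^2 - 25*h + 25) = h^5 - 26*h^3 + 25*h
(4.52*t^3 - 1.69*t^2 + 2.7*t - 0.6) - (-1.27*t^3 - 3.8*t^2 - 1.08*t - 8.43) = 5.79*t^3 + 2.11*t^2 + 3.78*t + 7.83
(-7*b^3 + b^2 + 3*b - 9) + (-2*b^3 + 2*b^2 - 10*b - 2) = -9*b^3 + 3*b^2 - 7*b - 11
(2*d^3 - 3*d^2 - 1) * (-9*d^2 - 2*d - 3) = -18*d^5 + 23*d^4 + 18*d^2 + 2*d + 3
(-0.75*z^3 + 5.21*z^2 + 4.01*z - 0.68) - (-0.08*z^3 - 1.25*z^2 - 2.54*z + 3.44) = -0.67*z^3 + 6.46*z^2 + 6.55*z - 4.12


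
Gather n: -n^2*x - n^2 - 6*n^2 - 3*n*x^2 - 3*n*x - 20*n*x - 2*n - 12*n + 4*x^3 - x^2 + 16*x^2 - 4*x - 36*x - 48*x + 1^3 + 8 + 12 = n^2*(-x - 7) + n*(-3*x^2 - 23*x - 14) + 4*x^3 + 15*x^2 - 88*x + 21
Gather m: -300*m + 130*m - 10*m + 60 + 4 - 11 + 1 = 54 - 180*m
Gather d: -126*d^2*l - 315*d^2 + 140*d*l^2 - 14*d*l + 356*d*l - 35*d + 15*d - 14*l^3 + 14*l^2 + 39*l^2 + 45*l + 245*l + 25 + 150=d^2*(-126*l - 315) + d*(140*l^2 + 342*l - 20) - 14*l^3 + 53*l^2 + 290*l + 175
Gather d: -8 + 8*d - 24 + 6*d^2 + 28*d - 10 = 6*d^2 + 36*d - 42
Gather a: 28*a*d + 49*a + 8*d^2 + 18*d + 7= a*(28*d + 49) + 8*d^2 + 18*d + 7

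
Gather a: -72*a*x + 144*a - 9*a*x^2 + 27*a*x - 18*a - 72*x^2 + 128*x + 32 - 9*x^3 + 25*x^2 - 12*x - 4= a*(-9*x^2 - 45*x + 126) - 9*x^3 - 47*x^2 + 116*x + 28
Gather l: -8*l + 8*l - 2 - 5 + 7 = 0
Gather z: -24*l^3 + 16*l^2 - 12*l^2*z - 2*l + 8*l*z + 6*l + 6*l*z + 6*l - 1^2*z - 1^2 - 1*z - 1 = -24*l^3 + 16*l^2 + 10*l + z*(-12*l^2 + 14*l - 2) - 2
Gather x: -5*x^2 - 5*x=-5*x^2 - 5*x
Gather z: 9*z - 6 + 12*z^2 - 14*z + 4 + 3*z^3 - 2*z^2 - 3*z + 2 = 3*z^3 + 10*z^2 - 8*z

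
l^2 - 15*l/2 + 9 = (l - 6)*(l - 3/2)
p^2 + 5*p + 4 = (p + 1)*(p + 4)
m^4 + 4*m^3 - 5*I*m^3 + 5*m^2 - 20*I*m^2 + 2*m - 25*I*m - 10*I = (m + 2)*(m - 5*I)*(-I*m - I)*(I*m + I)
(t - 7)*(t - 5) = t^2 - 12*t + 35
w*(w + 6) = w^2 + 6*w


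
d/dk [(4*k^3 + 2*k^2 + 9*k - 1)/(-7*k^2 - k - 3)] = (-28*k^4 - 8*k^3 + 25*k^2 - 26*k - 28)/(49*k^4 + 14*k^3 + 43*k^2 + 6*k + 9)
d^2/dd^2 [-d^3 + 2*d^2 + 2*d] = 4 - 6*d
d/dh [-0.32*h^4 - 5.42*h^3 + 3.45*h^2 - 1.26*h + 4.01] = -1.28*h^3 - 16.26*h^2 + 6.9*h - 1.26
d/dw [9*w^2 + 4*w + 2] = 18*w + 4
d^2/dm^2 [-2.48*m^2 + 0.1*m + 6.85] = -4.96000000000000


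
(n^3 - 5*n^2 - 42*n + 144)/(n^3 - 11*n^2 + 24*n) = (n + 6)/n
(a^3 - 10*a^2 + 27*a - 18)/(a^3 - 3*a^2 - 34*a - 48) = (-a^3 + 10*a^2 - 27*a + 18)/(-a^3 + 3*a^2 + 34*a + 48)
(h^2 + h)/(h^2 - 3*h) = (h + 1)/(h - 3)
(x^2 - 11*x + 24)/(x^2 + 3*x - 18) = (x - 8)/(x + 6)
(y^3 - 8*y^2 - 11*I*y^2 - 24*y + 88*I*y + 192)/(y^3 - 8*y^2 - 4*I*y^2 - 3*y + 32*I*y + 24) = (y - 8*I)/(y - I)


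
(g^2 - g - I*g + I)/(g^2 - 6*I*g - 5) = (g - 1)/(g - 5*I)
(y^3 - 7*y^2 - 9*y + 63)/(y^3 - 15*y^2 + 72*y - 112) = (y^2 - 9)/(y^2 - 8*y + 16)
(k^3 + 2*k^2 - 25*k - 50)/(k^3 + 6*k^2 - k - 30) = (k^2 - 3*k - 10)/(k^2 + k - 6)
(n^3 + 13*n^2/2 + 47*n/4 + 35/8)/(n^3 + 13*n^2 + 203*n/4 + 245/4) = (n + 1/2)/(n + 7)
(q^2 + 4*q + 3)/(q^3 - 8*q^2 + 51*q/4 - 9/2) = 4*(q^2 + 4*q + 3)/(4*q^3 - 32*q^2 + 51*q - 18)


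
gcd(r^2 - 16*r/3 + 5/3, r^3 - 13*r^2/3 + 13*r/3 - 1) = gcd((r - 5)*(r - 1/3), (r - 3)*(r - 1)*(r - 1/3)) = r - 1/3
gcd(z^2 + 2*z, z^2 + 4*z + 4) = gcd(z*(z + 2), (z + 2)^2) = z + 2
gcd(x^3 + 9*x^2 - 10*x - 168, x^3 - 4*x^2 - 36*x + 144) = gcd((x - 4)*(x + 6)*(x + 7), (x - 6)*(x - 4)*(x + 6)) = x^2 + 2*x - 24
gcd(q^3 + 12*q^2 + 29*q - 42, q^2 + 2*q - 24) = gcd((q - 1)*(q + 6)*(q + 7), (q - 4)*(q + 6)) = q + 6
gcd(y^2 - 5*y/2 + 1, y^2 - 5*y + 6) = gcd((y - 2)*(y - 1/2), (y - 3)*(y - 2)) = y - 2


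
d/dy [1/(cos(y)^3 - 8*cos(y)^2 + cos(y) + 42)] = (3*cos(y)^2 - 16*cos(y) + 1)*sin(y)/(cos(y)^3 - 8*cos(y)^2 + cos(y) + 42)^2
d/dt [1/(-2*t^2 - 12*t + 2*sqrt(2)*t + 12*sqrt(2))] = (t - sqrt(2)/2 + 3)/(t^2 - sqrt(2)*t + 6*t - 6*sqrt(2))^2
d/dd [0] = 0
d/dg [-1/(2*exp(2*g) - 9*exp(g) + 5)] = (4*exp(g) - 9)*exp(g)/(2*exp(2*g) - 9*exp(g) + 5)^2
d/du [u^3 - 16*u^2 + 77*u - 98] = 3*u^2 - 32*u + 77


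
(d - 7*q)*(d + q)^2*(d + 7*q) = d^4 + 2*d^3*q - 48*d^2*q^2 - 98*d*q^3 - 49*q^4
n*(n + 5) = n^2 + 5*n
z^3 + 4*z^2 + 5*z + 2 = (z + 1)^2*(z + 2)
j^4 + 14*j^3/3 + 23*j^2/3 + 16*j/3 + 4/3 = (j + 2/3)*(j + 1)^2*(j + 2)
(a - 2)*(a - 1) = a^2 - 3*a + 2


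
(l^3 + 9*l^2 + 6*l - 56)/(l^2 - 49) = (l^2 + 2*l - 8)/(l - 7)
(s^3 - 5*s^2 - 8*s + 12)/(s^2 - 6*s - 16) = (s^2 - 7*s + 6)/(s - 8)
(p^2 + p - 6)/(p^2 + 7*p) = (p^2 + p - 6)/(p*(p + 7))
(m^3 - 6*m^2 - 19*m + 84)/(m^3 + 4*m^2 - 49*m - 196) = (m - 3)/(m + 7)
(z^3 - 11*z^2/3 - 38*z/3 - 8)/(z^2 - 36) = (3*z^2 + 7*z + 4)/(3*(z + 6))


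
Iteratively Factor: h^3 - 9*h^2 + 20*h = (h)*(h^2 - 9*h + 20) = h*(h - 5)*(h - 4)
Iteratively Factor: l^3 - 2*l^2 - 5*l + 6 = (l - 3)*(l^2 + l - 2) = (l - 3)*(l - 1)*(l + 2)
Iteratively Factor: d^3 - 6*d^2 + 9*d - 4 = (d - 4)*(d^2 - 2*d + 1) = (d - 4)*(d - 1)*(d - 1)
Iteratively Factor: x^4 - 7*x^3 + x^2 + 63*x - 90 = (x - 3)*(x^3 - 4*x^2 - 11*x + 30) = (x - 3)*(x - 2)*(x^2 - 2*x - 15) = (x - 5)*(x - 3)*(x - 2)*(x + 3)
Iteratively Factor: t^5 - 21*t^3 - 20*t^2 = (t + 1)*(t^4 - t^3 - 20*t^2) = (t + 1)*(t + 4)*(t^3 - 5*t^2) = (t - 5)*(t + 1)*(t + 4)*(t^2) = t*(t - 5)*(t + 1)*(t + 4)*(t)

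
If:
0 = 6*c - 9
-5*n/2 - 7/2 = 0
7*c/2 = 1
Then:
No Solution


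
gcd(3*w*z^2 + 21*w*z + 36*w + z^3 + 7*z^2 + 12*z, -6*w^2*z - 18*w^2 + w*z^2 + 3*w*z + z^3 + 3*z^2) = 3*w*z + 9*w + z^2 + 3*z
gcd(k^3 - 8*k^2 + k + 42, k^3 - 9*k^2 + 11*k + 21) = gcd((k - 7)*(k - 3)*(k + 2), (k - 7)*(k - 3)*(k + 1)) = k^2 - 10*k + 21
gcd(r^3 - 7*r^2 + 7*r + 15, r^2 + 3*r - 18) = r - 3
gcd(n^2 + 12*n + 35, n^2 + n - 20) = n + 5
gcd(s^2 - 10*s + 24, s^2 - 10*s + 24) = s^2 - 10*s + 24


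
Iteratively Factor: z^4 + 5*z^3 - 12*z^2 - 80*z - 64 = (z + 4)*(z^3 + z^2 - 16*z - 16) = (z + 4)^2*(z^2 - 3*z - 4) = (z + 1)*(z + 4)^2*(z - 4)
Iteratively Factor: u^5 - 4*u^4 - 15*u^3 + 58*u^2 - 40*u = (u)*(u^4 - 4*u^3 - 15*u^2 + 58*u - 40) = u*(u - 2)*(u^3 - 2*u^2 - 19*u + 20) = u*(u - 2)*(u - 1)*(u^2 - u - 20) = u*(u - 2)*(u - 1)*(u + 4)*(u - 5)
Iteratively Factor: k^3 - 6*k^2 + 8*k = (k - 2)*(k^2 - 4*k) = k*(k - 2)*(k - 4)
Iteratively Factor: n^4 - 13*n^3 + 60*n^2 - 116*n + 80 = (n - 4)*(n^3 - 9*n^2 + 24*n - 20) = (n - 4)*(n - 2)*(n^2 - 7*n + 10) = (n - 4)*(n - 2)^2*(n - 5)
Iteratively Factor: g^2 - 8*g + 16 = (g - 4)*(g - 4)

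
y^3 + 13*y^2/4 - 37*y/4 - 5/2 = (y - 2)*(y + 1/4)*(y + 5)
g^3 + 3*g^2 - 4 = (g - 1)*(g + 2)^2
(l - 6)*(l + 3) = l^2 - 3*l - 18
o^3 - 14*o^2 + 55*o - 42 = (o - 7)*(o - 6)*(o - 1)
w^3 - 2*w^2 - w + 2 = (w - 2)*(w - 1)*(w + 1)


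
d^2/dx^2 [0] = 0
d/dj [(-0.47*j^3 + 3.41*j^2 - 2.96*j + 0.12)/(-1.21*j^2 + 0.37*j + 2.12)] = (0.5687*j^4 - 0.347799999999999*j^3 - 5.3091*j^2 + 14.7488*j - 6.3196)/(1.4641*j^4 - 0.8954*j^3 - 4.9935*j^2 + 1.5688*j + 4.4944)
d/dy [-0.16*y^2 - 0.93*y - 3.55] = -0.32*y - 0.93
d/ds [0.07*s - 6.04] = 0.0700000000000000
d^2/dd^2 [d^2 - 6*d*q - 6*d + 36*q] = 2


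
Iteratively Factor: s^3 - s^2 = (s - 1)*(s^2) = s*(s - 1)*(s)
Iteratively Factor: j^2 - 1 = (j - 1)*(j + 1)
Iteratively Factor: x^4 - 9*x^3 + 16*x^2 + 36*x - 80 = (x + 2)*(x^3 - 11*x^2 + 38*x - 40) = (x - 2)*(x + 2)*(x^2 - 9*x + 20) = (x - 4)*(x - 2)*(x + 2)*(x - 5)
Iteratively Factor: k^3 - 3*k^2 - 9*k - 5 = (k + 1)*(k^2 - 4*k - 5) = (k - 5)*(k + 1)*(k + 1)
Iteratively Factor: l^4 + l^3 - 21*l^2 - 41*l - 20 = (l + 4)*(l^3 - 3*l^2 - 9*l - 5) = (l - 5)*(l + 4)*(l^2 + 2*l + 1) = (l - 5)*(l + 1)*(l + 4)*(l + 1)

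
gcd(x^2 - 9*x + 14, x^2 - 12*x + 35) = x - 7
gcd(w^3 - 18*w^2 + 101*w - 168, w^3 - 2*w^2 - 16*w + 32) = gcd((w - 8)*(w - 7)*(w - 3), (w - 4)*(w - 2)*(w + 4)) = 1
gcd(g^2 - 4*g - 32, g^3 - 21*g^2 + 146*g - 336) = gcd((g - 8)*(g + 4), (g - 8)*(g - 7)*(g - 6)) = g - 8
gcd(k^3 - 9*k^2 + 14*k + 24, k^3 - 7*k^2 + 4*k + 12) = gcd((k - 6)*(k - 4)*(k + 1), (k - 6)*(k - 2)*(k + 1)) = k^2 - 5*k - 6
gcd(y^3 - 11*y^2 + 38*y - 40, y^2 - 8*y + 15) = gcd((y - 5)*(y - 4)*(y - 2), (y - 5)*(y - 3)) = y - 5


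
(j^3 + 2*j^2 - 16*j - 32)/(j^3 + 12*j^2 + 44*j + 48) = (j - 4)/(j + 6)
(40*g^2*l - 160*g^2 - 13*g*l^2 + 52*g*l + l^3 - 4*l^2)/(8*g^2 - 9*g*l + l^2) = (5*g*l - 20*g - l^2 + 4*l)/(g - l)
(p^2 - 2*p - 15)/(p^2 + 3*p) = (p - 5)/p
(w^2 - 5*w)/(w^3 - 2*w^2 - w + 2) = w*(w - 5)/(w^3 - 2*w^2 - w + 2)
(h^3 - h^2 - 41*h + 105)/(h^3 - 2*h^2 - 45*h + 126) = (h - 5)/(h - 6)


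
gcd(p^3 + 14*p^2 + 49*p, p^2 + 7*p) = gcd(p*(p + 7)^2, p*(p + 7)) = p^2 + 7*p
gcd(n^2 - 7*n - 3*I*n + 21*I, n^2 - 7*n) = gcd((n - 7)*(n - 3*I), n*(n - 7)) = n - 7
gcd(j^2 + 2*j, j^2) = j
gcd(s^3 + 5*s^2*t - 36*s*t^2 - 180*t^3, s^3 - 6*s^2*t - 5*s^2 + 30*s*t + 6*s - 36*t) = s - 6*t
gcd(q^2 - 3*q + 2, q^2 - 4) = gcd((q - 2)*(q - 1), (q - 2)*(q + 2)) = q - 2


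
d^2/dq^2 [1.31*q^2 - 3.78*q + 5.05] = 2.62000000000000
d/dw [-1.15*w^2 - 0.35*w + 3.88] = -2.3*w - 0.35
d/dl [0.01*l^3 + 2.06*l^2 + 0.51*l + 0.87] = 0.03*l^2 + 4.12*l + 0.51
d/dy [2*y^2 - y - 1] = 4*y - 1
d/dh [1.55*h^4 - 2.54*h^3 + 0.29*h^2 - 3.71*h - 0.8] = 6.2*h^3 - 7.62*h^2 + 0.58*h - 3.71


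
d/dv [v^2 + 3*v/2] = 2*v + 3/2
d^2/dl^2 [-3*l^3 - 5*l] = -18*l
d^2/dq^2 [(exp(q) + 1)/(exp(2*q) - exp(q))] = (exp(3*q) + 5*exp(2*q) - 3*exp(q) + 1)*exp(-q)/(exp(3*q) - 3*exp(2*q) + 3*exp(q) - 1)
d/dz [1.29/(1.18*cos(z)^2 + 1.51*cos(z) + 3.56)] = (3.0444*cos(z) + 1.9479)*sin(z)/(1.18*cos(z)^2 + 1.51*cos(z) + 3.56)^2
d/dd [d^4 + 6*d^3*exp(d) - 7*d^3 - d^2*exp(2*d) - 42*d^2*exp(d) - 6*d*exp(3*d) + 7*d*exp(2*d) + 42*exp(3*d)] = 6*d^3*exp(d) + 4*d^3 - 2*d^2*exp(2*d) - 24*d^2*exp(d) - 21*d^2 - 18*d*exp(3*d) + 12*d*exp(2*d) - 84*d*exp(d) + 120*exp(3*d) + 7*exp(2*d)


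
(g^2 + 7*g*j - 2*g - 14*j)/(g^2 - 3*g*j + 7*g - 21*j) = (g^2 + 7*g*j - 2*g - 14*j)/(g^2 - 3*g*j + 7*g - 21*j)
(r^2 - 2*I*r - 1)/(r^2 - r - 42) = (-r^2 + 2*I*r + 1)/(-r^2 + r + 42)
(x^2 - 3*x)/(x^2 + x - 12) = x/(x + 4)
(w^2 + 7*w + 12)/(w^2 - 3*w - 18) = (w + 4)/(w - 6)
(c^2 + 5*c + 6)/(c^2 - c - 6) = (c + 3)/(c - 3)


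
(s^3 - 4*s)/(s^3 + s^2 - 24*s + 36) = s*(s + 2)/(s^2 + 3*s - 18)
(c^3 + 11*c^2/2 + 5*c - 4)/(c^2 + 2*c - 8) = (c^2 + 3*c/2 - 1)/(c - 2)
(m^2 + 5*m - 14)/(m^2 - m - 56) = (m - 2)/(m - 8)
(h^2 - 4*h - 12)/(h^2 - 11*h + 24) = (h^2 - 4*h - 12)/(h^2 - 11*h + 24)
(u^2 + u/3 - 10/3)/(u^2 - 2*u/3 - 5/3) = (u + 2)/(u + 1)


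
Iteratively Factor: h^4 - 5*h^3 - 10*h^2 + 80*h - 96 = (h - 4)*(h^3 - h^2 - 14*h + 24) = (h - 4)*(h - 2)*(h^2 + h - 12) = (h - 4)*(h - 3)*(h - 2)*(h + 4)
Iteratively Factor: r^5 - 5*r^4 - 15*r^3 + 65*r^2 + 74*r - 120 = (r - 5)*(r^4 - 15*r^2 - 10*r + 24) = (r - 5)*(r + 3)*(r^3 - 3*r^2 - 6*r + 8) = (r - 5)*(r - 1)*(r + 3)*(r^2 - 2*r - 8) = (r - 5)*(r - 1)*(r + 2)*(r + 3)*(r - 4)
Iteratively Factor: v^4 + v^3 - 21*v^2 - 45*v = (v)*(v^3 + v^2 - 21*v - 45) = v*(v - 5)*(v^2 + 6*v + 9) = v*(v - 5)*(v + 3)*(v + 3)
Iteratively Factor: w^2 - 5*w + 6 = (w - 3)*(w - 2)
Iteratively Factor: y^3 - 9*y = (y)*(y^2 - 9) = y*(y - 3)*(y + 3)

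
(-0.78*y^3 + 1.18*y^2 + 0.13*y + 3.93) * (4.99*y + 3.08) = -3.8922*y^4 + 3.4858*y^3 + 4.2831*y^2 + 20.0111*y + 12.1044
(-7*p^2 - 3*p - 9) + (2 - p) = -7*p^2 - 4*p - 7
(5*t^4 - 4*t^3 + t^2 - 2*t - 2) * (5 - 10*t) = -50*t^5 + 65*t^4 - 30*t^3 + 25*t^2 + 10*t - 10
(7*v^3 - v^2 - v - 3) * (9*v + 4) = 63*v^4 + 19*v^3 - 13*v^2 - 31*v - 12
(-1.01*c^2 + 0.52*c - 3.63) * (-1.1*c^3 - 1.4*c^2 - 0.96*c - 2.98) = 1.111*c^5 + 0.842*c^4 + 4.2346*c^3 + 7.5926*c^2 + 1.9352*c + 10.8174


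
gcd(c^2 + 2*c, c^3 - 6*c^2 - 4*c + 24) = c + 2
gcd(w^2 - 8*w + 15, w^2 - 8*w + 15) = w^2 - 8*w + 15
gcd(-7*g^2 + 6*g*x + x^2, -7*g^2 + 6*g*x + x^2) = -7*g^2 + 6*g*x + x^2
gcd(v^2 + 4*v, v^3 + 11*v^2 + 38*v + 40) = v + 4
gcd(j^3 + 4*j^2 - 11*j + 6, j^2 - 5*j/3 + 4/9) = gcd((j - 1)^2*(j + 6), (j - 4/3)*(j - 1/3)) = 1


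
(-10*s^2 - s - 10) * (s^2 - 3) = -10*s^4 - s^3 + 20*s^2 + 3*s + 30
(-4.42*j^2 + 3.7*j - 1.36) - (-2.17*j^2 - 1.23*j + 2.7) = -2.25*j^2 + 4.93*j - 4.06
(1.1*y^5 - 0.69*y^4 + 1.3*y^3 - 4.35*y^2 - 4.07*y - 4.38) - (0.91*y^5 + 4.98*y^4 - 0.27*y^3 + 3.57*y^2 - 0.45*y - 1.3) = 0.19*y^5 - 5.67*y^4 + 1.57*y^3 - 7.92*y^2 - 3.62*y - 3.08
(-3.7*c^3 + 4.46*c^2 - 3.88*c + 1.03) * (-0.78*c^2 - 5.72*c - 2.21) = 2.886*c^5 + 17.6852*c^4 - 14.3078*c^3 + 11.5336*c^2 + 2.6832*c - 2.2763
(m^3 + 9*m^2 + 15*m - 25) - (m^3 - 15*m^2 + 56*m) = 24*m^2 - 41*m - 25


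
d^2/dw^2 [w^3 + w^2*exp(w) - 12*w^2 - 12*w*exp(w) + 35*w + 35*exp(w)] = w^2*exp(w) - 8*w*exp(w) + 6*w + 13*exp(w) - 24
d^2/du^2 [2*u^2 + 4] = 4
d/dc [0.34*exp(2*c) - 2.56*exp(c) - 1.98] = (0.68*exp(c) - 2.56)*exp(c)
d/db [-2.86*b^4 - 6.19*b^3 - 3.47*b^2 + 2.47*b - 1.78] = -11.44*b^3 - 18.57*b^2 - 6.94*b + 2.47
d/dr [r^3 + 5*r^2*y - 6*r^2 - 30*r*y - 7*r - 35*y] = 3*r^2 + 10*r*y - 12*r - 30*y - 7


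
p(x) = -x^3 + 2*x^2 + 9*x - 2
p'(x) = -3*x^2 + 4*x + 9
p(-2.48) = 3.23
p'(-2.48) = -19.37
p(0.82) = 6.17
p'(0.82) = 10.26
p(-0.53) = -6.06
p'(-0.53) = 6.04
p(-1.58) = -7.28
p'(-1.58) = -4.81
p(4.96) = -30.18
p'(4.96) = -44.96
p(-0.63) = -6.63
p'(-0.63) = 5.29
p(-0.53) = -6.06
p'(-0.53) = 6.04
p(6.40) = -124.62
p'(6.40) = -88.28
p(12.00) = -1334.00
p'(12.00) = -375.00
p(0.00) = -2.00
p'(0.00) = 9.00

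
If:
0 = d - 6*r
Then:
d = 6*r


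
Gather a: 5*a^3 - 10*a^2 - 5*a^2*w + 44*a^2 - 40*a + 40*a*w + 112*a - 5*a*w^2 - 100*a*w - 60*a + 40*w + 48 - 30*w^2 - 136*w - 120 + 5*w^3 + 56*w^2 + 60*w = 5*a^3 + a^2*(34 - 5*w) + a*(-5*w^2 - 60*w + 12) + 5*w^3 + 26*w^2 - 36*w - 72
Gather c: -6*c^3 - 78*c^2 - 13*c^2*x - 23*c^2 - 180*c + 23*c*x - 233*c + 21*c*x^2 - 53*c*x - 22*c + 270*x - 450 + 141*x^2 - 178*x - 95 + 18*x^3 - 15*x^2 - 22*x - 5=-6*c^3 + c^2*(-13*x - 101) + c*(21*x^2 - 30*x - 435) + 18*x^3 + 126*x^2 + 70*x - 550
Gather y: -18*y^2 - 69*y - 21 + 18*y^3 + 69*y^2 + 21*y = 18*y^3 + 51*y^2 - 48*y - 21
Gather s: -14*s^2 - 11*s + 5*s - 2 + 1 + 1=-14*s^2 - 6*s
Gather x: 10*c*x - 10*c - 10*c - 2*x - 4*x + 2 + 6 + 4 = -20*c + x*(10*c - 6) + 12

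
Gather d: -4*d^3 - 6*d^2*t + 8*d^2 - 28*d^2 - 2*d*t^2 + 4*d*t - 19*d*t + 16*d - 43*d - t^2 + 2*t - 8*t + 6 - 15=-4*d^3 + d^2*(-6*t - 20) + d*(-2*t^2 - 15*t - 27) - t^2 - 6*t - 9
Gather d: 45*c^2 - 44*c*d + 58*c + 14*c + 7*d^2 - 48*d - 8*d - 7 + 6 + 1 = 45*c^2 + 72*c + 7*d^2 + d*(-44*c - 56)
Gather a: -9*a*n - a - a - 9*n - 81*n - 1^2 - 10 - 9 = a*(-9*n - 2) - 90*n - 20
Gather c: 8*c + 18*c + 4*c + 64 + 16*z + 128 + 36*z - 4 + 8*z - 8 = 30*c + 60*z + 180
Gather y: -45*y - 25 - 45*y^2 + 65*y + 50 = -45*y^2 + 20*y + 25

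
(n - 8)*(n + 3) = n^2 - 5*n - 24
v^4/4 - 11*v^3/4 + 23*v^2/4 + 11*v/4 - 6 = (v/4 + 1/4)*(v - 8)*(v - 3)*(v - 1)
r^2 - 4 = (r - 2)*(r + 2)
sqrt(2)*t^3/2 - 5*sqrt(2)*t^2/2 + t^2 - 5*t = t*(t - 5)*(sqrt(2)*t/2 + 1)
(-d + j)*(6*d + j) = -6*d^2 + 5*d*j + j^2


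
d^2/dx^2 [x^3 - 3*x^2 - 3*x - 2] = 6*x - 6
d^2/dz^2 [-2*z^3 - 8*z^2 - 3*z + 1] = -12*z - 16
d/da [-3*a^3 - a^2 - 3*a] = -9*a^2 - 2*a - 3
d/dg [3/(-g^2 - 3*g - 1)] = 3*(2*g + 3)/(g^2 + 3*g + 1)^2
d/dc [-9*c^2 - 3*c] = -18*c - 3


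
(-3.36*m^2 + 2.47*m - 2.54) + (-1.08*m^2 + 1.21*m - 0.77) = -4.44*m^2 + 3.68*m - 3.31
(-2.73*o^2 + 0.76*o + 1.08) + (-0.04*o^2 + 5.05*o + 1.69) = -2.77*o^2 + 5.81*o + 2.77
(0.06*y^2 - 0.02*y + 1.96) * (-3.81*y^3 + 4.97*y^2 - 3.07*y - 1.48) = -0.2286*y^5 + 0.3744*y^4 - 7.7512*y^3 + 9.7138*y^2 - 5.9876*y - 2.9008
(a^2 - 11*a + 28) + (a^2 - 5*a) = 2*a^2 - 16*a + 28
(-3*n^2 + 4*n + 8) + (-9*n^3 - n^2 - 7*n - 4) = -9*n^3 - 4*n^2 - 3*n + 4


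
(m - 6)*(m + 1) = m^2 - 5*m - 6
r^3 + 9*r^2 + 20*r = r*(r + 4)*(r + 5)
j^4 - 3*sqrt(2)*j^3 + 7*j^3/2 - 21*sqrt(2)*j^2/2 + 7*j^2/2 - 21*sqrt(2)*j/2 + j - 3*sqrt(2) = (j + 1/2)*(j + 1)*(j + 2)*(j - 3*sqrt(2))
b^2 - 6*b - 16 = (b - 8)*(b + 2)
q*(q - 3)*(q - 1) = q^3 - 4*q^2 + 3*q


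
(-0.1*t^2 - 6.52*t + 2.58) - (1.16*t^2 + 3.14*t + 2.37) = -1.26*t^2 - 9.66*t + 0.21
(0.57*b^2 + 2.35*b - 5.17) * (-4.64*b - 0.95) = -2.6448*b^3 - 11.4455*b^2 + 21.7563*b + 4.9115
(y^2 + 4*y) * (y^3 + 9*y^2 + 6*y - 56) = y^5 + 13*y^4 + 42*y^3 - 32*y^2 - 224*y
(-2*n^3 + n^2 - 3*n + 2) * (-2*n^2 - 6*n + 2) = 4*n^5 + 10*n^4 - 4*n^3 + 16*n^2 - 18*n + 4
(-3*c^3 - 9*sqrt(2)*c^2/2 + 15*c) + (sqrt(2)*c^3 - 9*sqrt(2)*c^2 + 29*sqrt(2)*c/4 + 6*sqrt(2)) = -3*c^3 + sqrt(2)*c^3 - 27*sqrt(2)*c^2/2 + 29*sqrt(2)*c/4 + 15*c + 6*sqrt(2)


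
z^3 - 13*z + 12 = (z - 3)*(z - 1)*(z + 4)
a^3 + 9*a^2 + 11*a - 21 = (a - 1)*(a + 3)*(a + 7)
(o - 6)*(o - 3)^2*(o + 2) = o^4 - 10*o^3 + 21*o^2 + 36*o - 108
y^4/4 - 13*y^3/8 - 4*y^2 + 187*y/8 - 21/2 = (y/4 + 1)*(y - 7)*(y - 3)*(y - 1/2)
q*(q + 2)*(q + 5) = q^3 + 7*q^2 + 10*q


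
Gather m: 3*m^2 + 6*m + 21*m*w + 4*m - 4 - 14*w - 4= 3*m^2 + m*(21*w + 10) - 14*w - 8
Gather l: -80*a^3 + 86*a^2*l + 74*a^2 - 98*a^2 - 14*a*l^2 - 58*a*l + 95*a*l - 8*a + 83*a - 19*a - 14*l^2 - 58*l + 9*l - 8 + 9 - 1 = -80*a^3 - 24*a^2 + 56*a + l^2*(-14*a - 14) + l*(86*a^2 + 37*a - 49)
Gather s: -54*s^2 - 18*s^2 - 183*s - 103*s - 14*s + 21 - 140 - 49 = -72*s^2 - 300*s - 168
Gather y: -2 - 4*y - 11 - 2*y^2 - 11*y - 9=-2*y^2 - 15*y - 22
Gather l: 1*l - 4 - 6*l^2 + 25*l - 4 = -6*l^2 + 26*l - 8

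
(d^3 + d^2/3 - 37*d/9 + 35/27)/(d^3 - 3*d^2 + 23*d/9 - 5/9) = (d + 7/3)/(d - 1)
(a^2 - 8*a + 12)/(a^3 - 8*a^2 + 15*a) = (a^2 - 8*a + 12)/(a*(a^2 - 8*a + 15))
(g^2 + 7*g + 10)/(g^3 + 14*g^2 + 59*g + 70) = 1/(g + 7)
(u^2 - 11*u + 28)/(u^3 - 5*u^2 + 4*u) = (u - 7)/(u*(u - 1))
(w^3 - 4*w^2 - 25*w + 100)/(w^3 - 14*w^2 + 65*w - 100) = (w + 5)/(w - 5)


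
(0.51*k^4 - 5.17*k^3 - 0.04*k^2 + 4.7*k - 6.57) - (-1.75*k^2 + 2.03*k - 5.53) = 0.51*k^4 - 5.17*k^3 + 1.71*k^2 + 2.67*k - 1.04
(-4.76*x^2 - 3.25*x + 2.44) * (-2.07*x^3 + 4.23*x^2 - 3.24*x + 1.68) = 9.8532*x^5 - 13.4073*x^4 - 3.3759*x^3 + 12.8544*x^2 - 13.3656*x + 4.0992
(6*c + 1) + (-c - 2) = 5*c - 1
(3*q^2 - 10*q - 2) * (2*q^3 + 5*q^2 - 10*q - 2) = 6*q^5 - 5*q^4 - 84*q^3 + 84*q^2 + 40*q + 4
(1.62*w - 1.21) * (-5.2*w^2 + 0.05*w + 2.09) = -8.424*w^3 + 6.373*w^2 + 3.3253*w - 2.5289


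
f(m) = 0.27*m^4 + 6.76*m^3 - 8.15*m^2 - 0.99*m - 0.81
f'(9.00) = 2282.31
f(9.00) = 6029.64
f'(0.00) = -0.99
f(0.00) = -0.81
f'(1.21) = 10.89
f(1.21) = -1.39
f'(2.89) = 147.35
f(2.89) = 110.26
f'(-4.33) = 362.14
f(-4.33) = -603.21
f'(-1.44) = 61.31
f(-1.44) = -35.31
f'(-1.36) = 55.97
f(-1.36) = -30.62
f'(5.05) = 572.98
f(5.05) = 832.55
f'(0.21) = -3.51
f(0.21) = -1.31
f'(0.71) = -1.95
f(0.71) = -3.13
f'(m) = 1.08*m^3 + 20.28*m^2 - 16.3*m - 0.99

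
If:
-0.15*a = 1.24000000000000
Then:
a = -8.27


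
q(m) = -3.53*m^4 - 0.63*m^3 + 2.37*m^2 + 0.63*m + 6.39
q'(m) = -14.12*m^3 - 1.89*m^2 + 4.74*m + 0.63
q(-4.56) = -1413.75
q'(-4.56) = 1278.56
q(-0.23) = 6.37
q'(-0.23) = -0.39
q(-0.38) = 6.45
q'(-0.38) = -0.67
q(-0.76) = 6.38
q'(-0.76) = 2.13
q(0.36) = 6.84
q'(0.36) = 1.43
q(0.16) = 6.55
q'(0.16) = 1.28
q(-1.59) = -8.65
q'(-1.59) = 45.07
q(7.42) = -10815.98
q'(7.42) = -5836.54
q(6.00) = -4615.47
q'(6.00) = -3088.89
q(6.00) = -4615.47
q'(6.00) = -3088.89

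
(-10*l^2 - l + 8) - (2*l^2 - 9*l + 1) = -12*l^2 + 8*l + 7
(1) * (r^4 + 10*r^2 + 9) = r^4 + 10*r^2 + 9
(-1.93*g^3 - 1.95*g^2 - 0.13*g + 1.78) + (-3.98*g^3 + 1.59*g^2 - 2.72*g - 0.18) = -5.91*g^3 - 0.36*g^2 - 2.85*g + 1.6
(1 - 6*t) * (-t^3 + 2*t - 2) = 6*t^4 - t^3 - 12*t^2 + 14*t - 2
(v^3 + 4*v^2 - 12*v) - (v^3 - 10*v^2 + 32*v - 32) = 14*v^2 - 44*v + 32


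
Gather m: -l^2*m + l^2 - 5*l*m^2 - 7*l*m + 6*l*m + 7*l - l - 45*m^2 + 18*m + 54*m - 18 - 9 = l^2 + 6*l + m^2*(-5*l - 45) + m*(-l^2 - l + 72) - 27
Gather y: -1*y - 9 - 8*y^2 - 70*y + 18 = -8*y^2 - 71*y + 9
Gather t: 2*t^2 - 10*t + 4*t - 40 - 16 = 2*t^2 - 6*t - 56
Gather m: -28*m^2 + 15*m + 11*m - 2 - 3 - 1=-28*m^2 + 26*m - 6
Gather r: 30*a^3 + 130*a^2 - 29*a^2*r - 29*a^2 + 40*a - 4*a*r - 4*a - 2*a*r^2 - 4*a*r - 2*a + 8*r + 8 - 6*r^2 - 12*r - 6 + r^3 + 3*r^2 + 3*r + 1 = 30*a^3 + 101*a^2 + 34*a + r^3 + r^2*(-2*a - 3) + r*(-29*a^2 - 8*a - 1) + 3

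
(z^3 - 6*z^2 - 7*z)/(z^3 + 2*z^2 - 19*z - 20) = z*(z - 7)/(z^2 + z - 20)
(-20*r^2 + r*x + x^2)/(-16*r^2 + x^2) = (5*r + x)/(4*r + x)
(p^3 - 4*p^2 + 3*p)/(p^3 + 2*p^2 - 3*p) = (p - 3)/(p + 3)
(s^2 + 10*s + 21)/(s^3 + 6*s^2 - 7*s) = (s + 3)/(s*(s - 1))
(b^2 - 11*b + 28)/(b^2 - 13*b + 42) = (b - 4)/(b - 6)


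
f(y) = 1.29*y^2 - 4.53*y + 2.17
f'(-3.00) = -12.27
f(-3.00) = 27.37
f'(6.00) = 10.95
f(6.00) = 21.43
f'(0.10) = -4.27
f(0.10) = 1.73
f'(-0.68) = -6.28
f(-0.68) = 5.85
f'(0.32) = -3.70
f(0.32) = 0.85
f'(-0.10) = -4.79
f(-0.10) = 2.64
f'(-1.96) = -9.59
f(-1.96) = 16.00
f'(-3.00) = -12.27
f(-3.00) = 27.37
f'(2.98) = 3.16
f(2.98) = 0.13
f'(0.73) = -2.65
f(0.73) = -0.45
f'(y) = 2.58*y - 4.53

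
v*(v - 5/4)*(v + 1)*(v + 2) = v^4 + 7*v^3/4 - 7*v^2/4 - 5*v/2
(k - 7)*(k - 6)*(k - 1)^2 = k^4 - 15*k^3 + 69*k^2 - 97*k + 42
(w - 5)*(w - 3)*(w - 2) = w^3 - 10*w^2 + 31*w - 30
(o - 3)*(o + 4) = o^2 + o - 12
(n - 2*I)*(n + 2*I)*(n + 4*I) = n^3 + 4*I*n^2 + 4*n + 16*I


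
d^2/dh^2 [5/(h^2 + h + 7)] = 10*(-h^2 - h + (2*h + 1)^2 - 7)/(h^2 + h + 7)^3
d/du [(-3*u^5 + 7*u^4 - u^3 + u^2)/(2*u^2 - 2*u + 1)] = u*(-18*u^5 + 52*u^4 - 59*u^3 + 32*u^2 - 5*u + 2)/(4*u^4 - 8*u^3 + 8*u^2 - 4*u + 1)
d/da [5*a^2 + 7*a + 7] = 10*a + 7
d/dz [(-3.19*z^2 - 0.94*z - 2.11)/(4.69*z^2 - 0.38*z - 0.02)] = (5.6208*z^2 + 19.9194*z - 0.783)/(21.9961*z^4 - 3.5644*z^3 - 0.0432*z^2 + 0.0152*z + 0.0004)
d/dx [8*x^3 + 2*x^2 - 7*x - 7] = 24*x^2 + 4*x - 7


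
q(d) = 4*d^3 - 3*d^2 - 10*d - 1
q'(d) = 12*d^2 - 6*d - 10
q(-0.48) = 2.67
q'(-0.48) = -4.36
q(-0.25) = 1.25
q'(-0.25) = -7.75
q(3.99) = 165.42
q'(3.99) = 157.10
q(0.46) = -5.85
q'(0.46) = -10.22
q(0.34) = -4.59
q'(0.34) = -10.65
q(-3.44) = -164.93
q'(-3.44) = 152.64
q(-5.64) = -757.65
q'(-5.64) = 405.56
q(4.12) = 186.61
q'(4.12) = 168.97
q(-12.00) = -7225.00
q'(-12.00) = 1790.00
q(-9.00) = -3070.00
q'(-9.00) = 1016.00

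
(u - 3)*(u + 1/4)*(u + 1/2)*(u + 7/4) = u^4 - u^3/2 - 97*u^2/16 - 131*u/32 - 21/32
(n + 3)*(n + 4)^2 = n^3 + 11*n^2 + 40*n + 48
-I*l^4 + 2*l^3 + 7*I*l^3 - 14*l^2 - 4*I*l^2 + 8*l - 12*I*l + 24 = (l - 6)*(l - 2)*(l + 2*I)*(-I*l - I)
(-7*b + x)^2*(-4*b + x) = -196*b^3 + 105*b^2*x - 18*b*x^2 + x^3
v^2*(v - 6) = v^3 - 6*v^2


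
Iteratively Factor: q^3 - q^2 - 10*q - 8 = (q - 4)*(q^2 + 3*q + 2) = (q - 4)*(q + 1)*(q + 2)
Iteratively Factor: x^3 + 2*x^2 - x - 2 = (x + 1)*(x^2 + x - 2) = (x - 1)*(x + 1)*(x + 2)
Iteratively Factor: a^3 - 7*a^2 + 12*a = (a - 3)*(a^2 - 4*a) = a*(a - 3)*(a - 4)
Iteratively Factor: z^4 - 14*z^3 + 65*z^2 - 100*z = (z)*(z^3 - 14*z^2 + 65*z - 100) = z*(z - 4)*(z^2 - 10*z + 25) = z*(z - 5)*(z - 4)*(z - 5)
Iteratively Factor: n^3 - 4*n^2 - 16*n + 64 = (n - 4)*(n^2 - 16) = (n - 4)*(n + 4)*(n - 4)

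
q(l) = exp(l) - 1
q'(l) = exp(l)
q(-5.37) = -1.00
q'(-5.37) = 0.00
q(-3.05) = -0.95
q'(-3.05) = 0.05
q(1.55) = 3.71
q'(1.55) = 4.71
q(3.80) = 43.70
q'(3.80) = 44.70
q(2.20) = 8.03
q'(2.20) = 9.03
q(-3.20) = -0.96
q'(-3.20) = 0.04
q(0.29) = 0.34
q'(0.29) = 1.34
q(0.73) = 1.08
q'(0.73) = 2.08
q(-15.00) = -1.00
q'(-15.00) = 0.00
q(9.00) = 8102.08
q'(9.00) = 8103.08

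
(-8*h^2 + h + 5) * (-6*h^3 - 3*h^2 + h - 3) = 48*h^5 + 18*h^4 - 41*h^3 + 10*h^2 + 2*h - 15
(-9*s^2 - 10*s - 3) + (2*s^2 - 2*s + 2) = -7*s^2 - 12*s - 1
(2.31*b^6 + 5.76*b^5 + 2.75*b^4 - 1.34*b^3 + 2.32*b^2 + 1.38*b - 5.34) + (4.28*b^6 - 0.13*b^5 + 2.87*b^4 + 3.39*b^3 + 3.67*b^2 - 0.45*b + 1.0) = 6.59*b^6 + 5.63*b^5 + 5.62*b^4 + 2.05*b^3 + 5.99*b^2 + 0.93*b - 4.34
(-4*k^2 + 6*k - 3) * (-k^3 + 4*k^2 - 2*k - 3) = 4*k^5 - 22*k^4 + 35*k^3 - 12*k^2 - 12*k + 9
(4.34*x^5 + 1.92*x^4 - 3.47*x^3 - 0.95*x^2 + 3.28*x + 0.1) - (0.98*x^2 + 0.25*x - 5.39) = 4.34*x^5 + 1.92*x^4 - 3.47*x^3 - 1.93*x^2 + 3.03*x + 5.49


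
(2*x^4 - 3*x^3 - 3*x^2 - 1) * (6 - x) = -2*x^5 + 15*x^4 - 15*x^3 - 18*x^2 + x - 6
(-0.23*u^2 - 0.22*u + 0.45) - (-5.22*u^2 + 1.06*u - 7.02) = 4.99*u^2 - 1.28*u + 7.47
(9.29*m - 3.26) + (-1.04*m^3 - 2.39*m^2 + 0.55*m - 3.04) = -1.04*m^3 - 2.39*m^2 + 9.84*m - 6.3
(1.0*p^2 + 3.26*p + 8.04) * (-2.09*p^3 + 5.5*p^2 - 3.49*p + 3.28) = -2.09*p^5 - 1.3134*p^4 - 2.3636*p^3 + 36.1226*p^2 - 17.3668*p + 26.3712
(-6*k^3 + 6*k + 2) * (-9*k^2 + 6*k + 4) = 54*k^5 - 36*k^4 - 78*k^3 + 18*k^2 + 36*k + 8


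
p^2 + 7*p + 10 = (p + 2)*(p + 5)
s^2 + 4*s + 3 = (s + 1)*(s + 3)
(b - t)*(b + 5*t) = b^2 + 4*b*t - 5*t^2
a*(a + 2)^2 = a^3 + 4*a^2 + 4*a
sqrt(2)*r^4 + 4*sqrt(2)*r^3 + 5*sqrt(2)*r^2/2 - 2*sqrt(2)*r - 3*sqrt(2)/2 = (r + 1)*(r + 3)*(r - sqrt(2)/2)*(sqrt(2)*r + 1)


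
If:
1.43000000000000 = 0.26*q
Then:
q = 5.50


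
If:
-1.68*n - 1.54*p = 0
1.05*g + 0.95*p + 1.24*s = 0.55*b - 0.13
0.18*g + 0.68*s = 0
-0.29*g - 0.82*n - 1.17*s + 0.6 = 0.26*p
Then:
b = -4.69604519774011*s - 1.87149460708783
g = -3.77777777777778*s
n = 1.11864406779661 - 0.13879472693032*s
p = 0.151412429378531*s - 1.22033898305085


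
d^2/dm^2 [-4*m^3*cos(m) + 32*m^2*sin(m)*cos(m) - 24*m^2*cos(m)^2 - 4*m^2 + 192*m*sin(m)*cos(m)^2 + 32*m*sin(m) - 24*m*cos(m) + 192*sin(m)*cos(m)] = 4*m^3*cos(m) + 24*m^2*sin(m) - 64*m^2*sin(2*m) + 48*m^2*cos(2*m) - 80*m*sin(m) + 96*m*sin(2*m) - 432*m*sin(3*m) + 128*m*cos(2*m) + 48*sin(m) - 352*sin(2*m) + 160*cos(m) - 24*cos(2*m) + 288*cos(3*m) - 32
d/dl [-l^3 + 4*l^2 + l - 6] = -3*l^2 + 8*l + 1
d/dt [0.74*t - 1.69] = 0.740000000000000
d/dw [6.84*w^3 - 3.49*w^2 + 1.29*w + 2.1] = 20.52*w^2 - 6.98*w + 1.29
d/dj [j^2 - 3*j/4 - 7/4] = 2*j - 3/4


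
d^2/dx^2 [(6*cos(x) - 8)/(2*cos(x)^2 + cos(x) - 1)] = 2*(-108*sin(x)^4*cos(x) + 70*sin(x)^4 - 77*sin(x)^2 + 4*cos(x) - 21*cos(3*x) + 6*cos(5*x) - 11)/(-2*sin(x)^2 + cos(x) + 1)^3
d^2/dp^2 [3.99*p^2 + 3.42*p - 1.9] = 7.98000000000000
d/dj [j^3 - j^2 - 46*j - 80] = 3*j^2 - 2*j - 46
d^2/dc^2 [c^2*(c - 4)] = 6*c - 8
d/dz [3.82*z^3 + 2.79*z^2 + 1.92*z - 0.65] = 11.46*z^2 + 5.58*z + 1.92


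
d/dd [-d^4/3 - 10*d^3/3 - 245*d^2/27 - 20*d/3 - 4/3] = -4*d^3/3 - 10*d^2 - 490*d/27 - 20/3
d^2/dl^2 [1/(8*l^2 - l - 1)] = 2*(64*l^2 - 8*l - (16*l - 1)^2 - 8)/(-8*l^2 + l + 1)^3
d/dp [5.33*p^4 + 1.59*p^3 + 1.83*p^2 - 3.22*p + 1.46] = 21.32*p^3 + 4.77*p^2 + 3.66*p - 3.22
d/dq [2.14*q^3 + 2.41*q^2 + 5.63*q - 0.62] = 6.42*q^2 + 4.82*q + 5.63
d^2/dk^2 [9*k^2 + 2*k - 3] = 18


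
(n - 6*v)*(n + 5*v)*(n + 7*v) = n^3 + 6*n^2*v - 37*n*v^2 - 210*v^3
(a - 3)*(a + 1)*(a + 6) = a^3 + 4*a^2 - 15*a - 18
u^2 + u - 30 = (u - 5)*(u + 6)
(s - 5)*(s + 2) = s^2 - 3*s - 10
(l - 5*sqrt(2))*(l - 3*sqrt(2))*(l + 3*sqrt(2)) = l^3 - 5*sqrt(2)*l^2 - 18*l + 90*sqrt(2)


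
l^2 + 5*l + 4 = (l + 1)*(l + 4)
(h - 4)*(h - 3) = h^2 - 7*h + 12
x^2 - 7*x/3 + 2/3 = (x - 2)*(x - 1/3)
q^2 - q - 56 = (q - 8)*(q + 7)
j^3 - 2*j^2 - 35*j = j*(j - 7)*(j + 5)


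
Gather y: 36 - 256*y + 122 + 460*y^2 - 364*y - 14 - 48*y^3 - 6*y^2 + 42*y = -48*y^3 + 454*y^2 - 578*y + 144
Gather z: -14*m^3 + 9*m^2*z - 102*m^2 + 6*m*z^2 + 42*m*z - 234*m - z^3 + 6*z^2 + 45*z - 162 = -14*m^3 - 102*m^2 - 234*m - z^3 + z^2*(6*m + 6) + z*(9*m^2 + 42*m + 45) - 162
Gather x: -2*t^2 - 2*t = -2*t^2 - 2*t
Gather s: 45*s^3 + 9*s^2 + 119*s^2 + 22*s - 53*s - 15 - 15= 45*s^3 + 128*s^2 - 31*s - 30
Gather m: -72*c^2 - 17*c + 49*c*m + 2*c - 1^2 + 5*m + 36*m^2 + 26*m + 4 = -72*c^2 - 15*c + 36*m^2 + m*(49*c + 31) + 3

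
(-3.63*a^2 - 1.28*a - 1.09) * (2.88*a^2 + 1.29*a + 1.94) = -10.4544*a^4 - 8.3691*a^3 - 11.8326*a^2 - 3.8893*a - 2.1146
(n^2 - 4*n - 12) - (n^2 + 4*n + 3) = -8*n - 15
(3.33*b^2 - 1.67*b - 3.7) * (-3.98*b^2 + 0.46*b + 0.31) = -13.2534*b^4 + 8.1784*b^3 + 14.9901*b^2 - 2.2197*b - 1.147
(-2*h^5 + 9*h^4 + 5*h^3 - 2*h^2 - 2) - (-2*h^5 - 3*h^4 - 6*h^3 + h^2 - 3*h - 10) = 12*h^4 + 11*h^3 - 3*h^2 + 3*h + 8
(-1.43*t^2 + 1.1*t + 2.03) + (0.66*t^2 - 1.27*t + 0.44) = -0.77*t^2 - 0.17*t + 2.47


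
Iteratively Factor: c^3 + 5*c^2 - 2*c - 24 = (c - 2)*(c^2 + 7*c + 12) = (c - 2)*(c + 4)*(c + 3)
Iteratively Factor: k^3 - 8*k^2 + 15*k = (k)*(k^2 - 8*k + 15) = k*(k - 5)*(k - 3)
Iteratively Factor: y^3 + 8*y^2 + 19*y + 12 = (y + 4)*(y^2 + 4*y + 3) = (y + 1)*(y + 4)*(y + 3)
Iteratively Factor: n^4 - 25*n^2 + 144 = (n + 3)*(n^3 - 3*n^2 - 16*n + 48) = (n + 3)*(n + 4)*(n^2 - 7*n + 12) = (n - 4)*(n + 3)*(n + 4)*(n - 3)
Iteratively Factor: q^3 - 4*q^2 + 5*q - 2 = (q - 2)*(q^2 - 2*q + 1) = (q - 2)*(q - 1)*(q - 1)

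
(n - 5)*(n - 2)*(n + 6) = n^3 - n^2 - 32*n + 60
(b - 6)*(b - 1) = b^2 - 7*b + 6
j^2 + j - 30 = (j - 5)*(j + 6)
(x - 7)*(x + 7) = x^2 - 49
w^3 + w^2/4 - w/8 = w*(w - 1/4)*(w + 1/2)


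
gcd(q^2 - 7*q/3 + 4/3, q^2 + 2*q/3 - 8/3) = q - 4/3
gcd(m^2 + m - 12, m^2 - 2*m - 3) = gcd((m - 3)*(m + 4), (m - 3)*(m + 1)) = m - 3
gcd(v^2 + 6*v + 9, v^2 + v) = 1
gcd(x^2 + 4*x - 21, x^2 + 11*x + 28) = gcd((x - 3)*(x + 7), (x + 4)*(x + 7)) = x + 7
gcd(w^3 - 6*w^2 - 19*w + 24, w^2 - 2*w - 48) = w - 8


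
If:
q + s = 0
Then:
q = -s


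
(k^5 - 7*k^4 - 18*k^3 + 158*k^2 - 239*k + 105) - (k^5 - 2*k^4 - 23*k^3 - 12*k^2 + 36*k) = -5*k^4 + 5*k^3 + 170*k^2 - 275*k + 105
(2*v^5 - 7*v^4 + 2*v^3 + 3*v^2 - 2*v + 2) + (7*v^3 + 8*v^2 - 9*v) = 2*v^5 - 7*v^4 + 9*v^3 + 11*v^2 - 11*v + 2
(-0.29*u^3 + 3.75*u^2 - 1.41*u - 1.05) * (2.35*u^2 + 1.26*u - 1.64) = -0.6815*u^5 + 8.4471*u^4 + 1.8871*u^3 - 10.3941*u^2 + 0.9894*u + 1.722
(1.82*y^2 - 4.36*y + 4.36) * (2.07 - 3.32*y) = -6.0424*y^3 + 18.2426*y^2 - 23.5004*y + 9.0252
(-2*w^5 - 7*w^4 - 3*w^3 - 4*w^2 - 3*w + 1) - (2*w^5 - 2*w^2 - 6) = -4*w^5 - 7*w^4 - 3*w^3 - 2*w^2 - 3*w + 7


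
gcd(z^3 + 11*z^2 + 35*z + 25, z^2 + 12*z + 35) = z + 5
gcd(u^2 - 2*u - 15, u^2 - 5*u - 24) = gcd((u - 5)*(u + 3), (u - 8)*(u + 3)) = u + 3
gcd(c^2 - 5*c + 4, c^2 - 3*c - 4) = c - 4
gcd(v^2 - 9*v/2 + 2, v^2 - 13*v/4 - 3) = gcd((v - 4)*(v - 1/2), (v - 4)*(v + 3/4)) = v - 4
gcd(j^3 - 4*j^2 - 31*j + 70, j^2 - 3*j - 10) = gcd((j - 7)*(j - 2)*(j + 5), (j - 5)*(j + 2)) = 1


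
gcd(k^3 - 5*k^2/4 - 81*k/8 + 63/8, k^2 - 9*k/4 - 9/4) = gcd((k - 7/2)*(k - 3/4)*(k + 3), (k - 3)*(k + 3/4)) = 1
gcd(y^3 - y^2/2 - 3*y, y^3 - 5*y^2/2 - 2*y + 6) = y^2 - y/2 - 3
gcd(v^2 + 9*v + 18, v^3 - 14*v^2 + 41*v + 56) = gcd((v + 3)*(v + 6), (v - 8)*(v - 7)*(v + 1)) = 1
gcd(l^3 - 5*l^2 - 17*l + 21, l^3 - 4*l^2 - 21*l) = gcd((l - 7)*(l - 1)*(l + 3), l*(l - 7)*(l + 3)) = l^2 - 4*l - 21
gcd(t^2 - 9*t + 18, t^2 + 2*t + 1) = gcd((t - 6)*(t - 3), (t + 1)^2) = 1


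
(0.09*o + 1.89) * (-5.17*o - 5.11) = -0.4653*o^2 - 10.2312*o - 9.6579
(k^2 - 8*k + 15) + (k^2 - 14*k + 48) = 2*k^2 - 22*k + 63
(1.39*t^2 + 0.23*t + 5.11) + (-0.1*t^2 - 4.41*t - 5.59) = 1.29*t^2 - 4.18*t - 0.48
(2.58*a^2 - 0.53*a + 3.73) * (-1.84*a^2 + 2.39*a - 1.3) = -4.7472*a^4 + 7.1414*a^3 - 11.4839*a^2 + 9.6037*a - 4.849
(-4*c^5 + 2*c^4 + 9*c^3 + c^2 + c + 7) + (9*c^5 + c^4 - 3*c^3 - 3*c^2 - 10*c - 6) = 5*c^5 + 3*c^4 + 6*c^3 - 2*c^2 - 9*c + 1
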